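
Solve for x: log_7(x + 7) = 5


Convert to exponential form: x + 7 = 7^5 = 16807
x = 16807 - 7 = 16800
Check: log_7(16800 + 7) = log_7(16807) = log_7(16807) = 5 ✓

x = 16800


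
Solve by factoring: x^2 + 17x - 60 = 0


We need two numbers that multiply to -60 and add to 17.
Those numbers are 20 and -3 (since 20 * (-3) = -60 and 20 + (-3) = 17).
So x^2 + 17x - 60 = (x + 20)(x - 3) = 0
Setting each factor to zero: x = -20 or x = 3

x = -20, x = 3


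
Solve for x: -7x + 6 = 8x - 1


Starting with: -7x + 6 = 8x - 1
Move all x terms to left: (-7 - 8)x = -1 - 6
Simplify: -15x = -7
Divide both sides by -15: x = 7/15

x = 7/15


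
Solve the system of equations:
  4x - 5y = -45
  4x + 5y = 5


Using Cramer's rule:
Determinant D = (4)(5) - (4)(-5) = 20 + 20 = 40
Dx = (-45)(5) - (5)(-5) = -225 + 25 = -200
Dy = (4)(5) - (4)(-45) = 20 + 180 = 200
x = Dx/D = -200/40 = -5
y = Dy/D = 200/40 = 5

x = -5, y = 5


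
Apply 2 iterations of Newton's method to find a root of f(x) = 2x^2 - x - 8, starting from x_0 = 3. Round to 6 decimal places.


Newton's method: x_(n+1) = x_n - f(x_n)/f'(x_n)
f(x) = 2x^2 - x - 8
f'(x) = 4x - 1

Iteration 1:
  f(3.000000) = 7.000000
  f'(3.000000) = 11.000000
  x_1 = 3.000000 - (7.000000)/(11.000000) = 2.363636

Iteration 2:
  f(2.363636) = 0.809917
  f'(2.363636) = 8.454545
  x_2 = 2.363636 - (0.809917)/(8.454545) = 2.267840

x_2 = 2.267840


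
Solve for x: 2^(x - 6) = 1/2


Express both sides with the same base.
1/2 = 2^(-1)
Since the bases match, equate exponents: x - 6 = -1
So x = -1 - (-6) = 5

x = 5


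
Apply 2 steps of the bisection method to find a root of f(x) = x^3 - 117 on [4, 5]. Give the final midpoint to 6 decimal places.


f(x) = x^3 - 117
f(4) = -53 < 0
f(5) = 8 > 0

Step 1: midpoint = (4.000000 + 5.000000)/2 = 4.500000
  f(4.500000) = -25.875000
  f(mid) < 0, so root is in [4.500000, 5.000000]

Step 2: midpoint = (4.500000 + 5.000000)/2 = 4.750000
  f(4.750000) = -9.828125
  f(mid) < 0, so root is in [4.750000, 5.000000]

midpoint = 4.750000


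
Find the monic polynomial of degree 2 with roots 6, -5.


A monic polynomial with roots 6, -5 is:
p(x) = (x - 6)(x + 5)
After multiplying by (x - 6): x - 6
After multiplying by (x + 5): x^2 - x - 30

x^2 - x - 30


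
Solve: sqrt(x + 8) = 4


Square both sides: x + 8 = 4^2 = 16
x = 16 - 8 = 8
x = 8
Check: sqrt(1*8 + 8) = sqrt(16) = 4 ✓

x = 8


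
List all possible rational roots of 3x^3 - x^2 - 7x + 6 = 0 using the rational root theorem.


Rational root theorem: possible roots are ±p/q where:
  p divides the constant term (6): p ∈ {1, 2, 3, 6}
  q divides the leading coefficient (3): q ∈ {1, 3}

All possible rational roots: -6, -3, -2, -1, -2/3, -1/3, 1/3, 2/3, 1, 2, 3, 6

-6, -3, -2, -1, -2/3, -1/3, 1/3, 2/3, 1, 2, 3, 6


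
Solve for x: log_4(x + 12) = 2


Convert to exponential form: x + 12 = 4^2 = 16
x = 16 - 12 = 4
Check: log_4(4 + 12) = log_4(16) = log_4(16) = 2 ✓

x = 4


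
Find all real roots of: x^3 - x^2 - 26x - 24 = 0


Let p(x) = x^3 - x^2 - 26x - 24. By the rational root theorem (leading coefficient 1), any rational root is an integer divisor of 24: try ±1, ±2, ... in turn.
Test x = 1: value = -50 ≠ 0.
Test x = -1: value = 0 ✓, so (x + 1) is a factor.
Synthetic division by (x + 1): bring down 1; 1(-1) - 1 = -2; (-2)(-1) - 26 = -24; (-24)(-1) - 24 = 0 → quotient x^2 - 2x - 24, remainder 0.
Solve the quadratic x^2 - 2x - 24 = 0: discriminant = (-2)^2 - 4(1)(-24) = 4 + 96 = 100.
sqrt(100) = 10, so x = (2 ± 10)/2: x = 6 or x = -4.

x = -4, x = -1, x = 6


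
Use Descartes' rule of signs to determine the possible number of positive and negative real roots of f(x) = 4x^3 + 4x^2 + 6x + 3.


Descartes' rule of signs:

For positive roots, count sign changes in f(x) = 4x^3 + 4x^2 + 6x + 3:
Signs of coefficients: +, +, +, +
Number of sign changes: 0
Possible positive real roots: 0

For negative roots, examine f(-x) = -4x^3 + 4x^2 - 6x + 3:
Signs of coefficients: -, +, -, +
Number of sign changes: 3
Possible negative real roots: 3, 1

Positive roots: 0; Negative roots: 3 or 1


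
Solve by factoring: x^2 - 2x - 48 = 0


We need two numbers that multiply to -48 and add to -2.
Those numbers are 6 and -8 (since 6 * (-8) = -48 and 6 + (-8) = -2).
So x^2 - 2x - 48 = (x + 6)(x - 8) = 0
Setting each factor to zero: x = -6 or x = 8

x = -6, x = 8


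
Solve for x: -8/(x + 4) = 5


Multiply both sides by (x + 4): -8 = 5(x + 4)
Distribute: -8 = 5x + 20
5x = -8 - 20 = -28
x = -28/5

x = -28/5


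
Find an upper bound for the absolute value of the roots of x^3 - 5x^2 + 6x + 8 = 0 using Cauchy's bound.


Cauchy's bound: all roots r satisfy |r| <= 1 + max(|a_i/a_n|) for i = 0,...,n-1
where a_n is the leading coefficient.

Coefficients: [1, -5, 6, 8]
Leading coefficient a_n = 1
Ratios |a_i/a_n|: 5, 6, 8
Maximum ratio: 8
Cauchy's bound: |r| <= 1 + 8 = 9

Upper bound = 9


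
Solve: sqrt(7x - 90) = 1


Square both sides: 7x - 90 = 1^2 = 1
7x = 1 + 90 = 91
x = 13
Check: sqrt(7*13 - 90) = sqrt(1) = 1 ✓

x = 13


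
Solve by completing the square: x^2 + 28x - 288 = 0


Start: x^2 + 28x - 288 = 0
Move constant: x^2 + 28x = 288
Half of 28 is 14, squared is 196
Add 196 to both sides: x^2 + 28x + 196 = 484
(x + 14)^2 = 484
x + 14 = ±22
x = -14 + 22 = 8 or x = -14 - 22 = -36

x = -36, x = 8


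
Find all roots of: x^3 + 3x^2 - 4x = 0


The constant term is 0, so x = 0 is a root. Factor out x:
  x^2 + 3x - 4 = 0
Solve the quadratic x^2 + 3x - 4 = 0: discriminant = 3^2 - 4(1)(-4) = 9 + 16 = 25.
sqrt(25) = 5, so x = (-3 ± 5)/2: x = 1 or x = -4.
Collecting all roots found:

x = -4, x = 0, x = 1


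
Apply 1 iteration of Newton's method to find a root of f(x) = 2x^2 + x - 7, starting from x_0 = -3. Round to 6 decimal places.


Newton's method: x_(n+1) = x_n - f(x_n)/f'(x_n)
f(x) = 2x^2 + x - 7
f'(x) = 4x + 1

Iteration 1:
  f(-3.000000) = 8.000000
  f'(-3.000000) = -11.000000
  x_1 = -3.000000 - (8.000000)/(-11.000000) = -2.272727

x_1 = -2.272727


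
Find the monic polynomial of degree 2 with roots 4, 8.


A monic polynomial with roots 4, 8 is:
p(x) = (x - 4)(x - 8)
After multiplying by (x - 4): x - 4
After multiplying by (x - 8): x^2 - 12x + 32

x^2 - 12x + 32


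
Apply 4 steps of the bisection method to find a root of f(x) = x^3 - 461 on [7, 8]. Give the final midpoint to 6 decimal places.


f(x) = x^3 - 461
f(7) = -118 < 0
f(8) = 51 > 0

Step 1: midpoint = (7.000000 + 8.000000)/2 = 7.500000
  f(7.500000) = -39.125000
  f(mid) < 0, so root is in [7.500000, 8.000000]

Step 2: midpoint = (7.500000 + 8.000000)/2 = 7.750000
  f(7.750000) = 4.484375
  f(mid) > 0, so root is in [7.500000, 7.750000]

Step 3: midpoint = (7.500000 + 7.750000)/2 = 7.625000
  f(7.625000) = -17.677734
  f(mid) < 0, so root is in [7.625000, 7.750000]

Step 4: midpoint = (7.625000 + 7.750000)/2 = 7.687500
  f(7.687500) = -6.686768
  f(mid) < 0, so root is in [7.687500, 7.750000]

midpoint = 7.687500


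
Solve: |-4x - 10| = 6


An absolute value equation |expr| = 6 gives two cases:
Case 1: -4x - 10 = 6
  -4x = 16, so x = -4
Case 2: -4x - 10 = -6
  -4x = 4, so x = -1

x = -4, x = -1


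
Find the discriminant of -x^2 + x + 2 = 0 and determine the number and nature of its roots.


For ax^2 + bx + c = 0, discriminant D = b^2 - 4ac
Here a = -1, b = 1, c = 2
D = (1)^2 - 4(-1)(2) = 1 + 8 = 9

D = 9 > 0 and is a perfect square (sqrt = 3)
The equation has 2 distinct real rational roots.

Discriminant = 9, 2 distinct real rational roots


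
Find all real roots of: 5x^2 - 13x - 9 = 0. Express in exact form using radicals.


Using the quadratic formula: x = (-b ± sqrt(b^2 - 4ac)) / (2a)
Here a = 5, b = -13, c = -9
Discriminant = b^2 - 4ac = (-13)^2 - 4(5)(-9) = 169 + 180 = 349
Since discriminant = 349 > 0, there are two real roots.
x = (13 ± sqrt(349)) / 10
Numerically: x ≈ 3.1682 or x ≈ -0.5682

x = (13 + sqrt(349)) / 10 or x = (13 - sqrt(349)) / 10


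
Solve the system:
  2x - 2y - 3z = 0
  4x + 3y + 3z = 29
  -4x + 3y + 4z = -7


Using Cramer's rule. Expand each determinant along the first row.
D  = 2*[3*4 - 3*3] - (-2)*[4*4 - 3*(-4)] + (-3)*[4*3 - 3*(-4)]
  = 2*(3) - (-2)*(28) + (-3)*(24) = -10
Dx = 0*[3*4 - 3*3] - (-2)*[29*4 - 3*(-7)] + (-3)*[29*3 - 3*(-7)]
  = 0*(3) - (-2)*(137) + (-3)*(108) = -50
Dy = 2*[29*4 - 3*(-7)] - 0*[4*4 - 3*(-4)] + (-3)*[4*(-7) - 29*(-4)]
  = 2*(137) - 0*(28) + (-3)*(88) = 10
Dz = 2*[3*(-7) - 29*3] - (-2)*[4*(-7) - 29*(-4)] + 0*[4*3 - 3*(-4)]
  = 2*(-108) - (-2)*(88) + 0*(24) = -40
x = Dx/D = -50/-10 = 5, y = Dy/D = 10/-10 = -1, z = Dz/D = -40/-10 = 4
Check eq1: (2)(5) + (-2)(-1) + (-3)(4) = 0 = 0 ✓
Check eq2: (4)(5) + (3)(-1) + (3)(4) = 29 = 29 ✓
Check eq3: (-4)(5) + (3)(-1) + (4)(4) = -7 = -7 ✓

x = 5, y = -1, z = 4


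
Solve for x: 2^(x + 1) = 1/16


Express both sides with the same base.
1/16 = 2^(-4)
Since the bases match, equate exponents: x + 1 = -4
So x = -4 - (1) = -5

x = -5


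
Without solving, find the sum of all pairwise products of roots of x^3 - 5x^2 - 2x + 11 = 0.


By Vieta's formulas for x^3 + bx^2 + cx + d = 0:
  r1 + r2 + r3 = -b/a = 5
  r1*r2 + r1*r3 + r2*r3 = c/a = -2
  r1*r2*r3 = -d/a = -11


Sum of pairwise products = -2


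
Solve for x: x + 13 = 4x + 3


Starting with: x + 13 = 4x + 3
Move all x terms to left: (1 - 4)x = 3 - 13
Simplify: -3x = -10
Divide both sides by -3: x = 10/3

x = 10/3


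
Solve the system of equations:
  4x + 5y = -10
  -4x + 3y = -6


Using Cramer's rule:
Determinant D = (4)(3) - (-4)(5) = 12 + 20 = 32
Dx = (-10)(3) - (-6)(5) = -30 + 30 = 0
Dy = (4)(-6) - (-4)(-10) = -24 - 40 = -64
x = Dx/D = 0/32 = 0
y = Dy/D = -64/32 = -2

x = 0, y = -2


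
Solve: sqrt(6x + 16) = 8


Square both sides: 6x + 16 = 8^2 = 64
6x = 64 - 16 = 48
x = 8
Check: sqrt(6*8 + 16) = sqrt(64) = 8 ✓

x = 8


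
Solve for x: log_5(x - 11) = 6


Convert to exponential form: x - 11 = 5^6 = 15625
x = 15625 + 11 = 15636
Check: log_5(15636 - 11) = log_5(15625) = log_5(15625) = 6 ✓

x = 15636


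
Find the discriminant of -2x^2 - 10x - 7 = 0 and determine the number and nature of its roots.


For ax^2 + bx + c = 0, discriminant D = b^2 - 4ac
Here a = -2, b = -10, c = -7
D = (-10)^2 - 4(-2)(-7) = 100 - 56 = 44

D = 44 > 0 but not a perfect square
The equation has 2 distinct real irrational roots.

Discriminant = 44, 2 distinct real irrational roots


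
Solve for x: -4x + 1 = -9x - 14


Starting with: -4x + 1 = -9x - 14
Move all x terms to left: (-4 + 9)x = -14 - 1
Simplify: 5x = -15
Divide both sides by 5: x = -3

x = -3


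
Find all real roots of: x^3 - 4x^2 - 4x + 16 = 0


Let p(x) = x^3 - 4x^2 - 4x + 16. By the rational root theorem (leading coefficient 1), any rational root is an integer divisor of 16: try ±1, ±2, ... in turn.
Test x = 1: value = 9 ≠ 0.
Test x = -1: value = 15 ≠ 0.
Test x = 2: value = 0 ✓, so (x - 2) is a factor.
Synthetic division by (x - 2): bring down 1; 1(2) - 4 = -2; (-2)(2) - 4 = -8; (-8)(2) + 16 = 0 → quotient x^2 - 2x - 8, remainder 0.
Solve the quadratic x^2 - 2x - 8 = 0: discriminant = (-2)^2 - 4(1)(-8) = 4 + 32 = 36.
sqrt(36) = 6, so x = (2 ± 6)/2: x = 4 or x = -2.

x = -2, x = 2, x = 4


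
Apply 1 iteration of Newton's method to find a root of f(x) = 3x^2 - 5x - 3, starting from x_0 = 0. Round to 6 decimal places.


Newton's method: x_(n+1) = x_n - f(x_n)/f'(x_n)
f(x) = 3x^2 - 5x - 3
f'(x) = 6x - 5

Iteration 1:
  f(0.000000) = -3.000000
  f'(0.000000) = -5.000000
  x_1 = 0.000000 - (-3.000000)/(-5.000000) = -0.600000

x_1 = -0.600000


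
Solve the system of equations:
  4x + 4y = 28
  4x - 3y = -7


Using Cramer's rule:
Determinant D = (4)(-3) - (4)(4) = -12 - 16 = -28
Dx = (28)(-3) - (-7)(4) = -84 + 28 = -56
Dy = (4)(-7) - (4)(28) = -28 - 112 = -140
x = Dx/D = -56/-28 = 2
y = Dy/D = -140/-28 = 5

x = 2, y = 5


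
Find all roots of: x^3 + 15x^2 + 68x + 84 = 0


Let p(x) = x^3 + 15x^2 + 68x + 84. By the rational root theorem (leading coefficient 1), any rational root is an integer divisor of 84: try ±1, ±2, ... in turn.
Test x = 1: value = 168 ≠ 0.
Test x = -1: value = 30 ≠ 0.
Test x = 2: value = 288 ≠ 0.
Test x = -2: value = 0 ✓, so (x + 2) is a factor.
Synthetic division by (x + 2): bring down 1; 1(-2) + 15 = 13; 13(-2) + 68 = 42; 42(-2) + 84 = 0 → quotient x^2 + 13x + 42, remainder 0.
Solve the quadratic x^2 + 13x + 42 = 0: discriminant = 13^2 - 4(1)(42) = 169 - 168 = 1.
sqrt(1) = 1, so x = (-13 ± 1)/2: x = -6 or x = -7.
Collecting all roots found:

x = -7, x = -6, x = -2


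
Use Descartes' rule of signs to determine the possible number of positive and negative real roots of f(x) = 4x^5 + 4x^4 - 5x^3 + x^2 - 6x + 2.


Descartes' rule of signs:

For positive roots, count sign changes in f(x) = 4x^5 + 4x^4 - 5x^3 + x^2 - 6x + 2:
Signs of coefficients: +, +, -, +, -, +
Number of sign changes: 4
Possible positive real roots: 4, 2, 0

For negative roots, examine f(-x) = -4x^5 + 4x^4 + 5x^3 + x^2 + 6x + 2:
Signs of coefficients: -, +, +, +, +, +
Number of sign changes: 1
Possible negative real roots: 1

Positive roots: 4 or 2 or 0; Negative roots: 1


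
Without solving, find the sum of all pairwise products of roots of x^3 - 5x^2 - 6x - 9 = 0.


By Vieta's formulas for x^3 + bx^2 + cx + d = 0:
  r1 + r2 + r3 = -b/a = 5
  r1*r2 + r1*r3 + r2*r3 = c/a = -6
  r1*r2*r3 = -d/a = 9


Sum of pairwise products = -6


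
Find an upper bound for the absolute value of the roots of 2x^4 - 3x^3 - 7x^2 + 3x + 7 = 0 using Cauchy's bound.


Cauchy's bound: all roots r satisfy |r| <= 1 + max(|a_i/a_n|) for i = 0,...,n-1
where a_n is the leading coefficient.

Coefficients: [2, -3, -7, 3, 7]
Leading coefficient a_n = 2
Ratios |a_i/a_n|: 3/2, 7/2, 3/2, 7/2
Maximum ratio: 7/2
Cauchy's bound: |r| <= 1 + 7/2 = 9/2

Upper bound = 9/2


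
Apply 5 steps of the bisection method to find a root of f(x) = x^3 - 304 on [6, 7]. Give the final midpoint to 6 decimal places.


f(x) = x^3 - 304
f(6) = -88 < 0
f(7) = 39 > 0

Step 1: midpoint = (6.000000 + 7.000000)/2 = 6.500000
  f(6.500000) = -29.375000
  f(mid) < 0, so root is in [6.500000, 7.000000]

Step 2: midpoint = (6.500000 + 7.000000)/2 = 6.750000
  f(6.750000) = 3.546875
  f(mid) > 0, so root is in [6.500000, 6.750000]

Step 3: midpoint = (6.500000 + 6.750000)/2 = 6.625000
  f(6.625000) = -13.224609
  f(mid) < 0, so root is in [6.625000, 6.750000]

Step 4: midpoint = (6.625000 + 6.750000)/2 = 6.687500
  f(6.687500) = -4.917236
  f(mid) < 0, so root is in [6.687500, 6.750000]

Step 5: midpoint = (6.687500 + 6.750000)/2 = 6.718750
  f(6.718750) = -0.704865
  f(mid) < 0, so root is in [6.718750, 6.750000]

midpoint = 6.718750


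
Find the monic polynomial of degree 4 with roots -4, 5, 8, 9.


A monic polynomial with roots -4, 5, 8, 9 is:
p(x) = (x + 4)(x - 5)(x - 8)(x - 9)
After multiplying by (x + 4): x + 4
After multiplying by (x - 5): x^2 - x - 20
After multiplying by (x - 8): x^3 - 9x^2 - 12x + 160
After multiplying by (x - 9): x^4 - 18x^3 + 69x^2 + 268x - 1440

x^4 - 18x^3 + 69x^2 + 268x - 1440


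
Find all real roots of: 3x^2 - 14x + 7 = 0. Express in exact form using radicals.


Using the quadratic formula: x = (-b ± sqrt(b^2 - 4ac)) / (2a)
Here a = 3, b = -14, c = 7
Discriminant = b^2 - 4ac = (-14)^2 - 4(3)(7) = 196 - 84 = 112
Since discriminant = 112 > 0, there are two real roots.
x = (14 ± 4*sqrt(7)) / 6
Simplifying: x = (7 ± 2*sqrt(7)) / 3
Numerically: x ≈ 4.0972 or x ≈ 0.5695

x = (7 + 2*sqrt(7)) / 3 or x = (7 - 2*sqrt(7)) / 3


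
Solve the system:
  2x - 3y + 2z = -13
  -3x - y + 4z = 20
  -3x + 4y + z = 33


Using Cramer's rule. Expand each determinant along the first row.
D  = 2*[(-1)*1 - 4*4] - (-3)*[(-3)*1 - 4*(-3)] + 2*[(-3)*4 - (-1)*(-3)]
  = 2*(-17) - (-3)*(9) + 2*(-15) = -37
Dx = (-13)*[(-1)*1 - 4*4] - (-3)*[20*1 - 4*33] + 2*[20*4 - (-1)*33]
  = (-13)*(-17) - (-3)*(-112) + 2*(113) = 111
Dy = 2*[20*1 - 4*33] - (-13)*[(-3)*1 - 4*(-3)] + 2*[(-3)*33 - 20*(-3)]
  = 2*(-112) - (-13)*(9) + 2*(-39) = -185
Dz = 2*[(-1)*33 - 20*4] - (-3)*[(-3)*33 - 20*(-3)] + (-13)*[(-3)*4 - (-1)*(-3)]
  = 2*(-113) - (-3)*(-39) + (-13)*(-15) = -148
x = Dx/D = 111/-37 = -3, y = Dy/D = -185/-37 = 5, z = Dz/D = -148/-37 = 4
Check eq1: (2)(-3) + (-3)(5) + (2)(4) = -13 = -13 ✓
Check eq2: (-3)(-3) + (-1)(5) + (4)(4) = 20 = 20 ✓
Check eq3: (-3)(-3) + (4)(5) + (1)(4) = 33 = 33 ✓

x = -3, y = 5, z = 4


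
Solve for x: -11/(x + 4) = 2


Multiply both sides by (x + 4): -11 = 2(x + 4)
Distribute: -11 = 2x + 8
2x = -11 - 8 = -19
x = -19/2

x = -19/2


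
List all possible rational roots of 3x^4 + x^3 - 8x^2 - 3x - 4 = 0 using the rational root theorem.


Rational root theorem: possible roots are ±p/q where:
  p divides the constant term (-4): p ∈ {1, 2, 4}
  q divides the leading coefficient (3): q ∈ {1, 3}

All possible rational roots: -4, -2, -4/3, -1, -2/3, -1/3, 1/3, 2/3, 1, 4/3, 2, 4

-4, -2, -4/3, -1, -2/3, -1/3, 1/3, 2/3, 1, 4/3, 2, 4


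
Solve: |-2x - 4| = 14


An absolute value equation |expr| = 14 gives two cases:
Case 1: -2x - 4 = 14
  -2x = 18, so x = -9
Case 2: -2x - 4 = -14
  -2x = -10, so x = 5

x = -9, x = 5


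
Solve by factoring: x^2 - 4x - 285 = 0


We need two numbers that multiply to -285 and add to -4.
Those numbers are -19 and 15 (since (-19) * 15 = -285 and (-19) + 15 = -4).
So x^2 - 4x - 285 = (x - 19)(x + 15) = 0
Setting each factor to zero: x = 19 or x = -15

x = -15, x = 19


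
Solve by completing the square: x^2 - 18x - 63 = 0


Start: x^2 - 18x - 63 = 0
Move constant: x^2 - 18x = 63
Half of -18 is -9, squared is 81
Add 81 to both sides: x^2 - 18x + 81 = 144
(x - 9)^2 = 144
x - 9 = ±12
x = 9 + 12 = 21 or x = 9 - 12 = -3

x = -3, x = 21


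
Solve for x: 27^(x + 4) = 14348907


Express both sides with the same base.
14348907 = 27^5
Since the bases match, equate exponents: x + 4 = 5
So x = 5 - (4) = 1

x = 1


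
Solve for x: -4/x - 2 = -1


Subtract -2 from both sides: -4/x = 1
Multiply both sides by x: -4 = 1 * x
Divide by 1: x = -4

x = -4


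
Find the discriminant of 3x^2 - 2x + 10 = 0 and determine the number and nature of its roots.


For ax^2 + bx + c = 0, discriminant D = b^2 - 4ac
Here a = 3, b = -2, c = 10
D = (-2)^2 - 4(3)(10) = 4 - 120 = -116

D = -116 < 0
The equation has no real roots (2 complex conjugate roots).

Discriminant = -116, no real roots (2 complex conjugate roots)


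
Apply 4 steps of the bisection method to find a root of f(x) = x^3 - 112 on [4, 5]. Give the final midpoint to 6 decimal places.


f(x) = x^3 - 112
f(4) = -48 < 0
f(5) = 13 > 0

Step 1: midpoint = (4.000000 + 5.000000)/2 = 4.500000
  f(4.500000) = -20.875000
  f(mid) < 0, so root is in [4.500000, 5.000000]

Step 2: midpoint = (4.500000 + 5.000000)/2 = 4.750000
  f(4.750000) = -4.828125
  f(mid) < 0, so root is in [4.750000, 5.000000]

Step 3: midpoint = (4.750000 + 5.000000)/2 = 4.875000
  f(4.875000) = 3.857422
  f(mid) > 0, so root is in [4.750000, 4.875000]

Step 4: midpoint = (4.750000 + 4.875000)/2 = 4.812500
  f(4.812500) = -0.541748
  f(mid) < 0, so root is in [4.812500, 4.875000]

midpoint = 4.812500


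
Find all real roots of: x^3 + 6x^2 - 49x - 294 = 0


Let p(x) = x^3 + 6x^2 - 49x - 294. By the rational root theorem (leading coefficient 1), any rational root is an integer divisor of 294: try ±1, ±2, ... in turn.
Test x = 1: value = -336 ≠ 0.
Test x = -1: value = -240 ≠ 0.
Test x = 2: value = -360 ≠ 0.
Test x = -2: value = -180 ≠ 0.
Test x = 3: value = -360 ≠ 0.
Test x = -3: value = -120 ≠ 0.
Test x = 6: value = -156 ≠ 0.
Test x = -6: value = 0 ✓, so (x + 6) is a factor.
Synthetic division by (x + 6): bring down 1; 1(-6) + 6 = 0; 0(-6) - 49 = -49; (-49)(-6) - 294 = 0 → quotient x^2 - 49, remainder 0.
Solve the quadratic x^2 - 49 = 0: discriminant = 0^2 - 4(1)(-49) = 0 + 196 = 196.
sqrt(196) = 14, so x = (0 ± 14)/2: x = 7 or x = -7.

x = -7, x = -6, x = 7


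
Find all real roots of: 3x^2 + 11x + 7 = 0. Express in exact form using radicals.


Using the quadratic formula: x = (-b ± sqrt(b^2 - 4ac)) / (2a)
Here a = 3, b = 11, c = 7
Discriminant = b^2 - 4ac = 11^2 - 4(3)(7) = 121 - 84 = 37
Since discriminant = 37 > 0, there are two real roots.
x = (-11 ± sqrt(37)) / 6
Numerically: x ≈ -0.8195 or x ≈ -2.8471

x = (-11 + sqrt(37)) / 6 or x = (-11 - sqrt(37)) / 6


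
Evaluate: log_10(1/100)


We need the exponent such that 10^? = 1/100
10^(-2) = 1/10^2 = 1/100
Therefore log_10(1/100) = -2

-2


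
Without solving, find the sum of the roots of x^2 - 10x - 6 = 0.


By Vieta's formulas for ax^2 + bx + c = 0:
  Sum of roots = -b/a
  Product of roots = c/a

Here a = 1, b = -10, c = -6
Sum = -(-10)/1 = 10
Product = -6/1 = -6

Sum = 10


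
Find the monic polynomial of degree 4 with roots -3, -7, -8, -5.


A monic polynomial with roots -3, -7, -8, -5 is:
p(x) = (x + 3)(x + 7)(x + 8)(x + 5)
After multiplying by (x + 3): x + 3
After multiplying by (x + 7): x^2 + 10x + 21
After multiplying by (x + 8): x^3 + 18x^2 + 101x + 168
After multiplying by (x + 5): x^4 + 23x^3 + 191x^2 + 673x + 840

x^4 + 23x^3 + 191x^2 + 673x + 840


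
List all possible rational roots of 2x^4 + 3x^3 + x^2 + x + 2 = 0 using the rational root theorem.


Rational root theorem: possible roots are ±p/q where:
  p divides the constant term (2): p ∈ {1, 2}
  q divides the leading coefficient (2): q ∈ {1, 2}

All possible rational roots: -2, -1, -1/2, 1/2, 1, 2

-2, -1, -1/2, 1/2, 1, 2


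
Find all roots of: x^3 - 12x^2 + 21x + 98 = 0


Let p(x) = x^3 - 12x^2 + 21x + 98. By the rational root theorem (leading coefficient 1), any rational root is an integer divisor of 98: try ±1, ±2, ... in turn.
Test x = 1: value = 108 ≠ 0.
Test x = -1: value = 64 ≠ 0.
Test x = 2: value = 100 ≠ 0.
Test x = -2: value = 0 ✓, so (x + 2) is a factor.
Synthetic division by (x + 2): bring down 1; 1(-2) - 12 = -14; (-14)(-2) + 21 = 49; 49(-2) + 98 = 0 → quotient x^2 - 14x + 49, remainder 0.
Solve the quadratic x^2 - 14x + 49 = 0: discriminant = (-14)^2 - 4(1)(49) = 196 - 196 = 0.
Discriminant = 0, so a double root: x = 14/2 = 7.
Collecting all roots found:

x = -2, x = 7 (multiplicity 2)


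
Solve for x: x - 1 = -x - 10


Starting with: x - 1 = -x - 10
Move all x terms to left: (1 + 1)x = -10 + 1
Simplify: 2x = -9
Divide both sides by 2: x = -9/2

x = -9/2


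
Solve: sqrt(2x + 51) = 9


Square both sides: 2x + 51 = 9^2 = 81
2x = 81 - 51 = 30
x = 15
Check: sqrt(2*15 + 51) = sqrt(81) = 9 ✓

x = 15


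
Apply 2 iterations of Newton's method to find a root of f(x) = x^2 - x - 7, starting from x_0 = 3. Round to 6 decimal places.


Newton's method: x_(n+1) = x_n - f(x_n)/f'(x_n)
f(x) = x^2 - x - 7
f'(x) = 2x - 1

Iteration 1:
  f(3.000000) = -1.000000
  f'(3.000000) = 5.000000
  x_1 = 3.000000 - (-1.000000)/(5.000000) = 3.200000

Iteration 2:
  f(3.200000) = 0.040000
  f'(3.200000) = 5.400000
  x_2 = 3.200000 - (0.040000)/(5.400000) = 3.192593

x_2 = 3.192593


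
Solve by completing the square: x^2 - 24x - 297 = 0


Start: x^2 - 24x - 297 = 0
Move constant: x^2 - 24x = 297
Half of -24 is -12, squared is 144
Add 144 to both sides: x^2 - 24x + 144 = 441
(x - 12)^2 = 441
x - 12 = ±21
x = 12 + 21 = 33 or x = 12 - 21 = -9

x = -9, x = 33


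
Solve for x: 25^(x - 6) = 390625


Express both sides with the same base.
390625 = 25^4
Since the bases match, equate exponents: x - 6 = 4
So x = 4 - (-6) = 10

x = 10


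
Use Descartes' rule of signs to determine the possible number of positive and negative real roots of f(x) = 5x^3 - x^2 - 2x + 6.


Descartes' rule of signs:

For positive roots, count sign changes in f(x) = 5x^3 - x^2 - 2x + 6:
Signs of coefficients: +, -, -, +
Number of sign changes: 2
Possible positive real roots: 2, 0

For negative roots, examine f(-x) = -5x^3 - x^2 + 2x + 6:
Signs of coefficients: -, -, +, +
Number of sign changes: 1
Possible negative real roots: 1

Positive roots: 2 or 0; Negative roots: 1


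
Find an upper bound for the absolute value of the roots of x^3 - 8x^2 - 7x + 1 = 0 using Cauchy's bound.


Cauchy's bound: all roots r satisfy |r| <= 1 + max(|a_i/a_n|) for i = 0,...,n-1
where a_n is the leading coefficient.

Coefficients: [1, -8, -7, 1]
Leading coefficient a_n = 1
Ratios |a_i/a_n|: 8, 7, 1
Maximum ratio: 8
Cauchy's bound: |r| <= 1 + 8 = 9

Upper bound = 9


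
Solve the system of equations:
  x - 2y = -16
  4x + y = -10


Using Cramer's rule:
Determinant D = (1)(1) - (4)(-2) = 1 + 8 = 9
Dx = (-16)(1) - (-10)(-2) = -16 - 20 = -36
Dy = (1)(-10) - (4)(-16) = -10 + 64 = 54
x = Dx/D = -36/9 = -4
y = Dy/D = 54/9 = 6

x = -4, y = 6


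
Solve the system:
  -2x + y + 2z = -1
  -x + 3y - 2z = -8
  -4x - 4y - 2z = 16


Using Cramer's rule. Expand each determinant along the first row.
D  = (-2)*[3*(-2) - (-2)*(-4)] - 1*[(-1)*(-2) - (-2)*(-4)] + 2*[(-1)*(-4) - 3*(-4)]
  = (-2)*(-14) - 1*(-6) + 2*(16) = 66
Dx = (-1)*[3*(-2) - (-2)*(-4)] - 1*[(-8)*(-2) - (-2)*16] + 2*[(-8)*(-4) - 3*16]
  = (-1)*(-14) - 1*(48) + 2*(-16) = -66
Dy = (-2)*[(-8)*(-2) - (-2)*16] - (-1)*[(-1)*(-2) - (-2)*(-4)] + 2*[(-1)*16 - (-8)*(-4)]
  = (-2)*(48) - (-1)*(-6) + 2*(-48) = -198
Dz = (-2)*[3*16 - (-8)*(-4)] - 1*[(-1)*16 - (-8)*(-4)] + (-1)*[(-1)*(-4) - 3*(-4)]
  = (-2)*(16) - 1*(-48) + (-1)*(16) = 0
x = Dx/D = -66/66 = -1, y = Dy/D = -198/66 = -3, z = Dz/D = 0/66 = 0
Check eq1: (-2)(-1) + (1)(-3) + (2)(0) = -1 = -1 ✓
Check eq2: (-1)(-1) + (3)(-3) + (-2)(0) = -8 = -8 ✓
Check eq3: (-4)(-1) + (-4)(-3) + (-2)(0) = 16 = 16 ✓

x = -1, y = -3, z = 0


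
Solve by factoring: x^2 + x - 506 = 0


We need two numbers that multiply to -506 and add to 1.
Those numbers are -22 and 23 (since (-22) * 23 = -506 and (-22) + 23 = 1).
So x^2 + x - 506 = (x - 22)(x + 23) = 0
Setting each factor to zero: x = 22 or x = -23

x = -23, x = 22


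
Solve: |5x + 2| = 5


An absolute value equation |expr| = 5 gives two cases:
Case 1: 5x + 2 = 5
  5x = 3, so x = 3/5
Case 2: 5x + 2 = -5
  5x = -7, so x = -7/5

x = -7/5, x = 3/5


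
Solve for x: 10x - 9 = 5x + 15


Starting with: 10x - 9 = 5x + 15
Move all x terms to left: (10 - 5)x = 15 + 9
Simplify: 5x = 24
Divide both sides by 5: x = 24/5

x = 24/5


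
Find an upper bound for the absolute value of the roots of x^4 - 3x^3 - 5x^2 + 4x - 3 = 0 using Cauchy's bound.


Cauchy's bound: all roots r satisfy |r| <= 1 + max(|a_i/a_n|) for i = 0,...,n-1
where a_n is the leading coefficient.

Coefficients: [1, -3, -5, 4, -3]
Leading coefficient a_n = 1
Ratios |a_i/a_n|: 3, 5, 4, 3
Maximum ratio: 5
Cauchy's bound: |r| <= 1 + 5 = 6

Upper bound = 6


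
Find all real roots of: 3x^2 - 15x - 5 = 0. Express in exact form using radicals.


Using the quadratic formula: x = (-b ± sqrt(b^2 - 4ac)) / (2a)
Here a = 3, b = -15, c = -5
Discriminant = b^2 - 4ac = (-15)^2 - 4(3)(-5) = 225 + 60 = 285
Since discriminant = 285 > 0, there are two real roots.
x = (15 ± sqrt(285)) / 6
Numerically: x ≈ 5.3137 or x ≈ -0.3137

x = (15 + sqrt(285)) / 6 or x = (15 - sqrt(285)) / 6


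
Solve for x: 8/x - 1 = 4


Subtract -1 from both sides: 8/x = 5
Multiply both sides by x: 8 = 5 * x
Divide by 5: x = 8/5

x = 8/5


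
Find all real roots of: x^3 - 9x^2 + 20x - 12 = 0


Let p(x) = x^3 - 9x^2 + 20x - 12. By the rational root theorem (leading coefficient 1), any rational root is an integer divisor of 12: try ±1, ±2, ... in turn.
Test x = 1: value = 0 ✓, so (x - 1) is a factor.
Synthetic division by (x - 1): bring down 1; 1(1) - 9 = -8; (-8)(1) + 20 = 12; 12(1) - 12 = 0 → quotient x^2 - 8x + 12, remainder 0.
Solve the quadratic x^2 - 8x + 12 = 0: discriminant = (-8)^2 - 4(1)(12) = 64 - 48 = 16.
sqrt(16) = 4, so x = (8 ± 4)/2: x = 6 or x = 2.

x = 1, x = 2, x = 6


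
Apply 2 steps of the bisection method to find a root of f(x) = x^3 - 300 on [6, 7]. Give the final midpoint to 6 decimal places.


f(x) = x^3 - 300
f(6) = -84 < 0
f(7) = 43 > 0

Step 1: midpoint = (6.000000 + 7.000000)/2 = 6.500000
  f(6.500000) = -25.375000
  f(mid) < 0, so root is in [6.500000, 7.000000]

Step 2: midpoint = (6.500000 + 7.000000)/2 = 6.750000
  f(6.750000) = 7.546875
  f(mid) > 0, so root is in [6.500000, 6.750000]

midpoint = 6.750000


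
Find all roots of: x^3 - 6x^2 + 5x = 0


The constant term is 0, so x = 0 is a root. Factor out x:
  x^2 - 6x + 5 = 0
Solve the quadratic x^2 - 6x + 5 = 0: discriminant = (-6)^2 - 4(1)(5) = 36 - 20 = 16.
sqrt(16) = 4, so x = (6 ± 4)/2: x = 5 or x = 1.
Collecting all roots found:

x = 0, x = 1, x = 5


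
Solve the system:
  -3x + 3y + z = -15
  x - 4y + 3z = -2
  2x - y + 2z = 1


Using Cramer's rule. Expand each determinant along the first row.
D  = (-3)*[(-4)*2 - 3*(-1)] - 3*[1*2 - 3*2] + 1*[1*(-1) - (-4)*2]
  = (-3)*(-5) - 3*(-4) + 1*(7) = 34
Dx = (-15)*[(-4)*2 - 3*(-1)] - 3*[(-2)*2 - 3*1] + 1*[(-2)*(-1) - (-4)*1]
  = (-15)*(-5) - 3*(-7) + 1*(6) = 102
Dy = (-3)*[(-2)*2 - 3*1] - (-15)*[1*2 - 3*2] + 1*[1*1 - (-2)*2]
  = (-3)*(-7) - (-15)*(-4) + 1*(5) = -34
Dz = (-3)*[(-4)*1 - (-2)*(-1)] - 3*[1*1 - (-2)*2] + (-15)*[1*(-1) - (-4)*2]
  = (-3)*(-6) - 3*(5) + (-15)*(7) = -102
x = Dx/D = 102/34 = 3, y = Dy/D = -34/34 = -1, z = Dz/D = -102/34 = -3
Check eq1: (-3)(3) + (3)(-1) + (1)(-3) = -15 = -15 ✓
Check eq2: (1)(3) + (-4)(-1) + (3)(-3) = -2 = -2 ✓
Check eq3: (2)(3) + (-1)(-1) + (2)(-3) = 1 = 1 ✓

x = 3, y = -1, z = -3


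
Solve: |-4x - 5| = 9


An absolute value equation |expr| = 9 gives two cases:
Case 1: -4x - 5 = 9
  -4x = 14, so x = -7/2
Case 2: -4x - 5 = -9
  -4x = -4, so x = 1

x = -7/2, x = 1


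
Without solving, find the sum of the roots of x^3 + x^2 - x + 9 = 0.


By Vieta's formulas for x^3 + bx^2 + cx + d = 0:
  r1 + r2 + r3 = -b/a = -1
  r1*r2 + r1*r3 + r2*r3 = c/a = -1
  r1*r2*r3 = -d/a = -9


Sum = -1


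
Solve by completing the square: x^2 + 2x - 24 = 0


Start: x^2 + 2x - 24 = 0
Move constant: x^2 + 2x = 24
Half of 2 is 1, squared is 1
Add 1 to both sides: x^2 + 2x + 1 = 25
(x + 1)^2 = 25
x + 1 = ±5
x = -1 + 5 = 4 or x = -1 - 5 = -6

x = -6, x = 4


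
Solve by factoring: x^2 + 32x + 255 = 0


We need two numbers that multiply to 255 and add to 32.
Those numbers are 15 and 17 (since 15 * 17 = 255 and 15 + 17 = 32).
So x^2 + 32x + 255 = (x + 15)(x + 17) = 0
Setting each factor to zero: x = -15 or x = -17

x = -17, x = -15


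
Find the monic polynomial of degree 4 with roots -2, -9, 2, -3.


A monic polynomial with roots -2, -9, 2, -3 is:
p(x) = (x + 2)(x + 9)(x - 2)(x + 3)
After multiplying by (x + 2): x + 2
After multiplying by (x + 9): x^2 + 11x + 18
After multiplying by (x - 2): x^3 + 9x^2 - 4x - 36
After multiplying by (x + 3): x^4 + 12x^3 + 23x^2 - 48x - 108

x^4 + 12x^3 + 23x^2 - 48x - 108


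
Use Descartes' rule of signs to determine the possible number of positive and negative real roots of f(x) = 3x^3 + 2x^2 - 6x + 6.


Descartes' rule of signs:

For positive roots, count sign changes in f(x) = 3x^3 + 2x^2 - 6x + 6:
Signs of coefficients: +, +, -, +
Number of sign changes: 2
Possible positive real roots: 2, 0

For negative roots, examine f(-x) = -3x^3 + 2x^2 + 6x + 6:
Signs of coefficients: -, +, +, +
Number of sign changes: 1
Possible negative real roots: 1

Positive roots: 2 or 0; Negative roots: 1


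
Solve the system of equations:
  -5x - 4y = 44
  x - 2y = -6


Using Cramer's rule:
Determinant D = (-5)(-2) - (1)(-4) = 10 + 4 = 14
Dx = (44)(-2) - (-6)(-4) = -88 - 24 = -112
Dy = (-5)(-6) - (1)(44) = 30 - 44 = -14
x = Dx/D = -112/14 = -8
y = Dy/D = -14/14 = -1

x = -8, y = -1


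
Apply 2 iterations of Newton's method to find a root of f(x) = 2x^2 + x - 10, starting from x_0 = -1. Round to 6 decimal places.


Newton's method: x_(n+1) = x_n - f(x_n)/f'(x_n)
f(x) = 2x^2 + x - 10
f'(x) = 4x + 1

Iteration 1:
  f(-1.000000) = -9.000000
  f'(-1.000000) = -3.000000
  x_1 = -1.000000 - (-9.000000)/(-3.000000) = -4.000000

Iteration 2:
  f(-4.000000) = 18.000000
  f'(-4.000000) = -15.000000
  x_2 = -4.000000 - (18.000000)/(-15.000000) = -2.800000

x_2 = -2.800000


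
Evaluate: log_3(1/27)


We need the exponent such that 3^? = 1/27
3^(-3) = 1/3^3 = 1/27
Therefore log_3(1/27) = -3

-3


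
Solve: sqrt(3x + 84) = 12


Square both sides: 3x + 84 = 12^2 = 144
3x = 144 - 84 = 60
x = 20
Check: sqrt(3*20 + 84) = sqrt(144) = 12 ✓

x = 20


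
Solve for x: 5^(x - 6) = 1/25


Express both sides with the same base.
1/25 = 5^(-2)
Since the bases match, equate exponents: x - 6 = -2
So x = -2 - (-6) = 4

x = 4


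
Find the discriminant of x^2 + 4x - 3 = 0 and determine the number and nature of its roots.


For ax^2 + bx + c = 0, discriminant D = b^2 - 4ac
Here a = 1, b = 4, c = -3
D = (4)^2 - 4(1)(-3) = 16 + 12 = 28

D = 28 > 0 but not a perfect square
The equation has 2 distinct real irrational roots.

Discriminant = 28, 2 distinct real irrational roots


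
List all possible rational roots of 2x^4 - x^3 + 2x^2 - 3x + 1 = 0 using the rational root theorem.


Rational root theorem: possible roots are ±p/q where:
  p divides the constant term (1): p ∈ {1}
  q divides the leading coefficient (2): q ∈ {1, 2}

All possible rational roots: -1, -1/2, 1/2, 1

-1, -1/2, 1/2, 1


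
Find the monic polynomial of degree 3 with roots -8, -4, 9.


A monic polynomial with roots -8, -4, 9 is:
p(x) = (x + 8)(x + 4)(x - 9)
After multiplying by (x + 8): x + 8
After multiplying by (x + 4): x^2 + 12x + 32
After multiplying by (x - 9): x^3 + 3x^2 - 76x - 288

x^3 + 3x^2 - 76x - 288


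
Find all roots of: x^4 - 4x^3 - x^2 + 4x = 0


The constant term is 0, so x = 0 is a root. Factor out x:
  x^3 - 4x^2 - x + 4 = 0
Let p(x) = x^3 - 4x^2 - x + 4. By the rational root theorem (leading coefficient 1), any rational root is an integer divisor of 4: try ±1, ±2, ... in turn.
Test x = 1: value = 0 ✓, so (x - 1) is a factor.
Synthetic division by (x - 1): bring down 1; 1(1) - 4 = -3; (-3)(1) - 1 = -4; (-4)(1) + 4 = 0 → quotient x^2 - 3x - 4, remainder 0.
Solve the quadratic x^2 - 3x - 4 = 0: discriminant = (-3)^2 - 4(1)(-4) = 9 + 16 = 25.
sqrt(25) = 5, so x = (3 ± 5)/2: x = 4 or x = -1.
Collecting all roots found:

x = -1, x = 0, x = 1, x = 4


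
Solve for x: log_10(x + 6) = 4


Convert to exponential form: x + 6 = 10^4 = 10000
x = 10000 - 6 = 9994
Check: log_10(9994 + 6) = log_10(10000) = log_10(10000) = 4 ✓

x = 9994


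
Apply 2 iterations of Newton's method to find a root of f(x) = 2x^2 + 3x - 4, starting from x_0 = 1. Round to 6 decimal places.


Newton's method: x_(n+1) = x_n - f(x_n)/f'(x_n)
f(x) = 2x^2 + 3x - 4
f'(x) = 4x + 3

Iteration 1:
  f(1.000000) = 1.000000
  f'(1.000000) = 7.000000
  x_1 = 1.000000 - (1.000000)/(7.000000) = 0.857143

Iteration 2:
  f(0.857143) = 0.040816
  f'(0.857143) = 6.428571
  x_2 = 0.857143 - (0.040816)/(6.428571) = 0.850794

x_2 = 0.850794


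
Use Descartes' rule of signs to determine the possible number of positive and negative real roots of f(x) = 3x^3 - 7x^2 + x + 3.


Descartes' rule of signs:

For positive roots, count sign changes in f(x) = 3x^3 - 7x^2 + x + 3:
Signs of coefficients: +, -, +, +
Number of sign changes: 2
Possible positive real roots: 2, 0

For negative roots, examine f(-x) = -3x^3 - 7x^2 - x + 3:
Signs of coefficients: -, -, -, +
Number of sign changes: 1
Possible negative real roots: 1

Positive roots: 2 or 0; Negative roots: 1


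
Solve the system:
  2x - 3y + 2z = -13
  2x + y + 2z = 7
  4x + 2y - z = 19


Using Cramer's rule. Expand each determinant along the first row.
D  = 2*[1*(-1) - 2*2] - (-3)*[2*(-1) - 2*4] + 2*[2*2 - 1*4]
  = 2*(-5) - (-3)*(-10) + 2*(0) = -40
Dx = (-13)*[1*(-1) - 2*2] - (-3)*[7*(-1) - 2*19] + 2*[7*2 - 1*19]
  = (-13)*(-5) - (-3)*(-45) + 2*(-5) = -80
Dy = 2*[7*(-1) - 2*19] - (-13)*[2*(-1) - 2*4] + 2*[2*19 - 7*4]
  = 2*(-45) - (-13)*(-10) + 2*(10) = -200
Dz = 2*[1*19 - 7*2] - (-3)*[2*19 - 7*4] + (-13)*[2*2 - 1*4]
  = 2*(5) - (-3)*(10) + (-13)*(0) = 40
x = Dx/D = -80/-40 = 2, y = Dy/D = -200/-40 = 5, z = Dz/D = 40/-40 = -1
Check eq1: (2)(2) + (-3)(5) + (2)(-1) = -13 = -13 ✓
Check eq2: (2)(2) + (1)(5) + (2)(-1) = 7 = 7 ✓
Check eq3: (4)(2) + (2)(5) + (-1)(-1) = 19 = 19 ✓

x = 2, y = 5, z = -1


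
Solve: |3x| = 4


An absolute value equation |expr| = 4 gives two cases:
Case 1: 3x = 4
  3x = 4, so x = 4/3
Case 2: 3x = -4
  3x = -4, so x = -4/3

x = -4/3, x = 4/3


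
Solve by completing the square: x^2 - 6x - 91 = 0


Start: x^2 - 6x - 91 = 0
Move constant: x^2 - 6x = 91
Half of -6 is -3, squared is 9
Add 9 to both sides: x^2 - 6x + 9 = 100
(x - 3)^2 = 100
x - 3 = ±10
x = 3 + 10 = 13 or x = 3 - 10 = -7

x = -7, x = 13


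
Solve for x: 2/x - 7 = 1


Subtract -7 from both sides: 2/x = 8
Multiply both sides by x: 2 = 8 * x
Divide by 8: x = 1/4

x = 1/4


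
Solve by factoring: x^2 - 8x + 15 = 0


We need two numbers that multiply to 15 and add to -8.
Those numbers are -5 and -3 (since (-5) * (-3) = 15 and (-5) + (-3) = -8).
So x^2 - 8x + 15 = (x - 5)(x - 3) = 0
Setting each factor to zero: x = 5 or x = 3

x = 3, x = 5


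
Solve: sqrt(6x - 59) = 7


Square both sides: 6x - 59 = 7^2 = 49
6x = 49 + 59 = 108
x = 18
Check: sqrt(6*18 - 59) = sqrt(49) = 7 ✓

x = 18


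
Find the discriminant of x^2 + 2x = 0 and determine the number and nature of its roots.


For ax^2 + bx + c = 0, discriminant D = b^2 - 4ac
Here a = 1, b = 2, c = 0
D = (2)^2 - 4(1)(0) = 4 - 0 = 4

D = 4 > 0 and is a perfect square (sqrt = 2)
The equation has 2 distinct real rational roots.

Discriminant = 4, 2 distinct real rational roots


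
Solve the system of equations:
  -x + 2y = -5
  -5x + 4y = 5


Using Cramer's rule:
Determinant D = (-1)(4) - (-5)(2) = -4 + 10 = 6
Dx = (-5)(4) - (5)(2) = -20 - 10 = -30
Dy = (-1)(5) - (-5)(-5) = -5 - 25 = -30
x = Dx/D = -30/6 = -5
y = Dy/D = -30/6 = -5

x = -5, y = -5


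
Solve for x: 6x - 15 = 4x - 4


Starting with: 6x - 15 = 4x - 4
Move all x terms to left: (6 - 4)x = -4 + 15
Simplify: 2x = 11
Divide both sides by 2: x = 11/2

x = 11/2


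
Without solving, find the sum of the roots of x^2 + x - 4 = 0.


By Vieta's formulas for ax^2 + bx + c = 0:
  Sum of roots = -b/a
  Product of roots = c/a

Here a = 1, b = 1, c = -4
Sum = -(1)/1 = -1
Product = -4/1 = -4

Sum = -1


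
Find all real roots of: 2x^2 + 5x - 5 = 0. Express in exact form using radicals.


Using the quadratic formula: x = (-b ± sqrt(b^2 - 4ac)) / (2a)
Here a = 2, b = 5, c = -5
Discriminant = b^2 - 4ac = 5^2 - 4(2)(-5) = 25 + 40 = 65
Since discriminant = 65 > 0, there are two real roots.
x = (-5 ± sqrt(65)) / 4
Numerically: x ≈ 0.7656 or x ≈ -3.2656

x = (-5 + sqrt(65)) / 4 or x = (-5 - sqrt(65)) / 4


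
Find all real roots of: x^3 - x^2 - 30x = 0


The constant term is 0, so x = 0 is a root. Factor out x:
  x(x^2 - x - 30) = 0
Solve the quadratic x^2 - x - 30 = 0: discriminant = (-1)^2 - 4(1)(-30) = 1 + 120 = 121.
sqrt(121) = 11, so x = (1 ± 11)/2: x = 6 or x = -5.

x = -5, x = 0, x = 6


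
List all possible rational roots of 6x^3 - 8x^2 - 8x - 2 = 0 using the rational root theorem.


Rational root theorem: possible roots are ±p/q where:
  p divides the constant term (-2): p ∈ {1, 2}
  q divides the leading coefficient (6): q ∈ {1, 2, 3, 6}

All possible rational roots: -2, -1, -2/3, -1/2, -1/3, -1/6, 1/6, 1/3, 1/2, 2/3, 1, 2

-2, -1, -2/3, -1/2, -1/3, -1/6, 1/6, 1/3, 1/2, 2/3, 1, 2


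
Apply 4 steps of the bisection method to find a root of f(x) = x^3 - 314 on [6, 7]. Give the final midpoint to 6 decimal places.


f(x) = x^3 - 314
f(6) = -98 < 0
f(7) = 29 > 0

Step 1: midpoint = (6.000000 + 7.000000)/2 = 6.500000
  f(6.500000) = -39.375000
  f(mid) < 0, so root is in [6.500000, 7.000000]

Step 2: midpoint = (6.500000 + 7.000000)/2 = 6.750000
  f(6.750000) = -6.453125
  f(mid) < 0, so root is in [6.750000, 7.000000]

Step 3: midpoint = (6.750000 + 7.000000)/2 = 6.875000
  f(6.875000) = 10.951172
  f(mid) > 0, so root is in [6.750000, 6.875000]

Step 4: midpoint = (6.750000 + 6.875000)/2 = 6.812500
  f(6.812500) = 2.169189
  f(mid) > 0, so root is in [6.750000, 6.812500]

midpoint = 6.812500
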